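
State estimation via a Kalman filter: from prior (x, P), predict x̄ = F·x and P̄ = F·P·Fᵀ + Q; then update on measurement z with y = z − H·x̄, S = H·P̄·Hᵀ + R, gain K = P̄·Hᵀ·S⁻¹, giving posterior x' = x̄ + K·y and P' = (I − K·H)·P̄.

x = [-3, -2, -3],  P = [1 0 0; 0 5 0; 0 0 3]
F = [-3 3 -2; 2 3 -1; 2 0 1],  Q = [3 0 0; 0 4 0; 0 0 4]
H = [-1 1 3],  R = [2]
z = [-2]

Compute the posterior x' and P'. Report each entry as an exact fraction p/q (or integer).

x' = [-327/107, -662/107, 26/107]
P' = [5583/107 5235/107 96/107; 5235/107 5894/107 -215/107; 96/107 -215/107 119/107]

x̄ = F·x = [9, -9, -9]
P̄ = F·P·Fᵀ + Q = [69 45 -12; 45 56 1; -12 1 11]
y = z − H·x̄ = [43]
S = H·P̄·Hᵀ + R = [214]
K = P̄·Hᵀ·S⁻¹ = [-30/107; 7/107; 23/107]
x' = x̄ + K·y = [-327/107, -662/107, 26/107]
P' = (I − K·H)·P̄ = [5583/107 5235/107 96/107; 5235/107 5894/107 -215/107; 96/107 -215/107 119/107]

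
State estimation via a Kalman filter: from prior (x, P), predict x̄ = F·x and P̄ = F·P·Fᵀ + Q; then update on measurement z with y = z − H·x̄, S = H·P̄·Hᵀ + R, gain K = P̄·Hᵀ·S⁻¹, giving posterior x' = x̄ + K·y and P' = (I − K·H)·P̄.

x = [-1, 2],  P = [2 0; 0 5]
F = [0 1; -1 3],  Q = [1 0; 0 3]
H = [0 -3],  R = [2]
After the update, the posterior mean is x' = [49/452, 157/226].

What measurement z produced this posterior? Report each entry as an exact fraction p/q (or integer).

z = [-2]

x̄ = F·x = [2, 7]
P̄ = F·P·Fᵀ + Q = [6 15; 15 50]
S = H·P̄·Hᵀ + R = [452]
K = P̄·Hᵀ·S⁻¹ = [-45/452; -75/226]
x' − x̄ = [-855/452, -1425/226] = K·y
y = (KᵀK)⁻¹·Kᵀ·(x' − x̄) = [19]
z = y + H·x̄ = [19] + [-21] = [-2]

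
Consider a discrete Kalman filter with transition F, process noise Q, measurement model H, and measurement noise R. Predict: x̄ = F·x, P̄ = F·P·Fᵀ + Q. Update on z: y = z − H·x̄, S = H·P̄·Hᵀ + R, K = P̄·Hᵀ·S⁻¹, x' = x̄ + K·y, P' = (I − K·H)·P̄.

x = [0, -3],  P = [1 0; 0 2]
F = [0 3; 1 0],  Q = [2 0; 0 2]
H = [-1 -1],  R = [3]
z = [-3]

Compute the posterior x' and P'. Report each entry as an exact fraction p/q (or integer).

x' = [3/13, 18/13]
P' = [60/13 -30/13; -30/13 69/26]

x̄ = F·x = [-9, 0]
P̄ = F·P·Fᵀ + Q = [20 0; 0 3]
y = z − H·x̄ = [-12]
S = H·P̄·Hᵀ + R = [26]
K = P̄·Hᵀ·S⁻¹ = [-10/13; -3/26]
x' = x̄ + K·y = [3/13, 18/13]
P' = (I − K·H)·P̄ = [60/13 -30/13; -30/13 69/26]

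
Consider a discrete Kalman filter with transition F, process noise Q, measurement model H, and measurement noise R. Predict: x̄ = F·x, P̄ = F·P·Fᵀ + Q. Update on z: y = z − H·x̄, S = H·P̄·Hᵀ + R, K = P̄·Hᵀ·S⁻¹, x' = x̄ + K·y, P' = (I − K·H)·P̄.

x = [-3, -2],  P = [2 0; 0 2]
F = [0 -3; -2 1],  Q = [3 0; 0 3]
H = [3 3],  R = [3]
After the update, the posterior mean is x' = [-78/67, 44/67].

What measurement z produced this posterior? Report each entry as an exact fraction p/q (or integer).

x̄ = F·x = [6, 4]
P̄ = F·P·Fᵀ + Q = [21 -6; -6 13]
S = H·P̄·Hᵀ + R = [201]
K = P̄·Hᵀ·S⁻¹ = [15/67; 7/67]
x' − x̄ = [-480/67, -224/67] = K·y
y = (KᵀK)⁻¹·Kᵀ·(x' − x̄) = [-32]
z = y + H·x̄ = [-32] + [30] = [-2]

z = [-2]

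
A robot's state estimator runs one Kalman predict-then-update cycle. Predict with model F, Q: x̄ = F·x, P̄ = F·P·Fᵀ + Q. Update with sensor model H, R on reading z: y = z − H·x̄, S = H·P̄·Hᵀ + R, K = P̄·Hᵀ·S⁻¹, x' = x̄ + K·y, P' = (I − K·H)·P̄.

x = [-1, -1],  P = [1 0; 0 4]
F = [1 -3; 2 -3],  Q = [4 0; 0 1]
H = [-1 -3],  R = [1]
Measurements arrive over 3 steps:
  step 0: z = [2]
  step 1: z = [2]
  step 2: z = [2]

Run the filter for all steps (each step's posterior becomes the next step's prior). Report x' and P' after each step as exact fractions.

step 0: x' = [193/639, -488/639], P' = [2174/639 -673/639; -673/639 278/639]
step 1: x' = [32619/268568, -93545/134284], P' = [825761/268568 -129295/134284; -129295/134284 27603/67142]
step 2: x' = [11963329/103564689, -72027386/103564689], P' = [318177181/103564689 -99604760/103564689; -99604760/103564689 42527500/103564689]

step 0: x̄ = F·x = [2, 1]
step 0: P̄ = F·P·Fᵀ + Q = [41 38; 38 41]
step 0: y = z − H·x̄ = [7]
step 0: S = H·P̄·Hᵀ + R = [639]
step 0: K = P̄·Hᵀ·S⁻¹ = [-155/639; -161/639]
step 0: x' = x̄ + K·y = [193/639, -488/639]
step 0: P' = (I − K·H)·P̄ = [2174/639 -673/639; -673/639 278/639]
step 1: x̄ = F·x = [1657/639, 1850/639]
step 1: P̄ = F·P·Fᵀ + Q = [11270/639 12907/639; 12907/639 19913/639]
step 1: y = z − H·x̄ = [8485/639]
step 1: S = H·P̄·Hᵀ + R = [268568/639]
step 1: K = P̄·Hᵀ·S⁻¹ = [-49991/268568; -36323/134284]
step 1: x' = x̄ + K·y = [32619/268568, -93545/134284]
step 1: P' = (I − K·H)·P̄ = [825761/268568 -129295/134284; -129295/134284 27603/67142]
step 2: x̄ = F·x = [593889/268568, 156627/67142]
step 2: P̄ = F·P·Fᵀ + Q = [4445281/268568 1243135/67142; 1243135/67142 958550/33571]
step 2: y = z − H·x̄ = [3010549/268568]
step 2: S = H·P̄·Hᵀ + R = [103564689/268568]
step 2: K = P̄·Hᵀ·S⁻¹ = [-19362901/103564689; -27977740/103564689]
step 2: x' = x̄ + K·y = [11963329/103564689, -72027386/103564689]
step 2: P' = (I − K·H)·P̄ = [318177181/103564689 -99604760/103564689; -99604760/103564689 42527500/103564689]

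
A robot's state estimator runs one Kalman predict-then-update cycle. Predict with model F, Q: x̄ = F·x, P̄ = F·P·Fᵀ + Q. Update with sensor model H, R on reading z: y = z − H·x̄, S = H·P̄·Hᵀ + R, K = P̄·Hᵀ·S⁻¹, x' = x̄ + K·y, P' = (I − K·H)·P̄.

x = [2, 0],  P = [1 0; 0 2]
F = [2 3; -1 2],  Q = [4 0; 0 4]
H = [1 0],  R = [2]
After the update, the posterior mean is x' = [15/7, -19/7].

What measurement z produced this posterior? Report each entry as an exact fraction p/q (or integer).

x̄ = F·x = [4, -2]
P̄ = F·P·Fᵀ + Q = [26 10; 10 13]
S = H·P̄·Hᵀ + R = [28]
K = P̄·Hᵀ·S⁻¹ = [13/14; 5/14]
x' − x̄ = [-13/7, -5/7] = K·y
y = (KᵀK)⁻¹·Kᵀ·(x' − x̄) = [-2]
z = y + H·x̄ = [-2] + [4] = [2]

z = [2]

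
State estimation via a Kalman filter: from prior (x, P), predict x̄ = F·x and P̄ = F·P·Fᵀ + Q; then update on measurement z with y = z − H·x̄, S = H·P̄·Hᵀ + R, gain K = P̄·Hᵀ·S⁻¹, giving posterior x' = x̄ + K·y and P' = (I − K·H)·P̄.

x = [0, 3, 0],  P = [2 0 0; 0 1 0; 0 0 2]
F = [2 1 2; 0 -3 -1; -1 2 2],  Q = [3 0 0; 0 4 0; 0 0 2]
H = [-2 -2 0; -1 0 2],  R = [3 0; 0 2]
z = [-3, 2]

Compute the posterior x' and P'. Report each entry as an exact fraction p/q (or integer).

x̄ = F·x = [3, -9, 6]
P̄ = F·P·Fᵀ + Q = [20 -7 6; -7 15 -10; 6 -10 16]
y = z − H·x̄ = [-15, -7]
S = H·P̄·Hᵀ + R = [87 42; 42 62]
K = P̄·Hᵀ·S⁻¹ = [-58/165 6/55; -223/1815 -153/1210; -298/1815 321/605]
x' = x̄ + K·y = [413/55, -7589/1210, 2873/605]
P' = (I − K·H)·P̄ = [176/15 -1849/165 986/165; -1849/165 41347/3630 -10399/1815; 986/165 -10399/1815 6386/1815]

x' = [413/55, -7589/1210, 2873/605]
P' = [176/15 -1849/165 986/165; -1849/165 41347/3630 -10399/1815; 986/165 -10399/1815 6386/1815]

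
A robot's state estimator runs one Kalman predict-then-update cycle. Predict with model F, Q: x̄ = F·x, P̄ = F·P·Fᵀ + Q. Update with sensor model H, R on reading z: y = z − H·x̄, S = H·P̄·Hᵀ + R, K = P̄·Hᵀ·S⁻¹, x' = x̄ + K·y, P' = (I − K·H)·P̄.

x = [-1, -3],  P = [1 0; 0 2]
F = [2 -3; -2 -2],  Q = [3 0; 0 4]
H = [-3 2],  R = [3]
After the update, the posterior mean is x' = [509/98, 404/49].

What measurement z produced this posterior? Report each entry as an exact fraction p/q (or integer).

z = [1]

x̄ = F·x = [7, 8]
P̄ = F·P·Fᵀ + Q = [25 8; 8 16]
S = H·P̄·Hᵀ + R = [196]
K = P̄·Hᵀ·S⁻¹ = [-59/196; 2/49]
x' − x̄ = [-177/98, 12/49] = K·y
y = (KᵀK)⁻¹·Kᵀ·(x' − x̄) = [6]
z = y + H·x̄ = [6] + [-5] = [1]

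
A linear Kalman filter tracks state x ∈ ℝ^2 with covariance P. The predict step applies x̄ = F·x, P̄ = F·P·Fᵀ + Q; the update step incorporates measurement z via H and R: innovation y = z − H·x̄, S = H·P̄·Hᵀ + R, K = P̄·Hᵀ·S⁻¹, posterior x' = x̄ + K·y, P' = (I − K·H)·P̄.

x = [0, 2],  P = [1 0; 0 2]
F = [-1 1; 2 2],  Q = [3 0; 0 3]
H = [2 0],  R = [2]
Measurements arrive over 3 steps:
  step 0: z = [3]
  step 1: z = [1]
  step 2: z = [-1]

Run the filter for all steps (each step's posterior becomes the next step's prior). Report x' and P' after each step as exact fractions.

step 0: x̄ = F·x = [2, 4]
step 0: P̄ = F·P·Fᵀ + Q = [6 2; 2 15]
step 0: y = z − H·x̄ = [-1]
step 0: S = H·P̄·Hᵀ + R = [26]
step 0: K = P̄·Hᵀ·S⁻¹ = [6/13; 2/13]
step 0: x' = x̄ + K·y = [20/13, 50/13]
step 0: P' = (I − K·H)·P̄ = [6/13 2/13; 2/13 187/13]
step 1: x̄ = F·x = [30/13, 140/13]
step 1: P̄ = F·P·Fᵀ + Q = [228/13 362/13; 362/13 827/13]
step 1: y = z − H·x̄ = [-47/13]
step 1: S = H·P̄·Hᵀ + R = [938/13]
step 1: K = P̄·Hᵀ·S⁻¹ = [228/469; 362/469]
step 1: x' = x̄ + K·y = [258/469, 3742/469]
step 1: P' = (I − K·H)·P̄ = [228/469 362/469; 362/469 9675/469]
step 2: x̄ = F·x = [52/7, 8000/469]
step 2: P̄ = F·P·Fᵀ + Q = [158/7 282/7; 282/7 43915/469]
step 2: y = z − H·x̄ = [-111/7]
step 2: S = H·P̄·Hᵀ + R = [646/7]
step 2: K = P̄·Hᵀ·S⁻¹ = [158/323; 282/323]
step 2: x' = x̄ + K·y = [-106/323, 69538/21641]
step 2: P' = (I − K·H)·P̄ = [158/323 282/323; 282/323 504047/21641]

step 0: x' = [20/13, 50/13], P' = [6/13 2/13; 2/13 187/13]
step 1: x' = [258/469, 3742/469], P' = [228/469 362/469; 362/469 9675/469]
step 2: x' = [-106/323, 69538/21641], P' = [158/323 282/323; 282/323 504047/21641]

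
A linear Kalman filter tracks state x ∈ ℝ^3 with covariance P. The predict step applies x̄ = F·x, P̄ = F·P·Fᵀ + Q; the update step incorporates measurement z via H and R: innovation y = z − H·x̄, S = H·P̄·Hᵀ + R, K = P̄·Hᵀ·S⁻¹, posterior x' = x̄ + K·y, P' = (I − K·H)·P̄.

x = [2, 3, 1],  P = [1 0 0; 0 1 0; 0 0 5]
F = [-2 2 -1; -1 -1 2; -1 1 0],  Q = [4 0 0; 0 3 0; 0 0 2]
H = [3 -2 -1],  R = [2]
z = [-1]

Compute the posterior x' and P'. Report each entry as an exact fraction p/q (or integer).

x' = [-248/355, -69/71, 283/355]
P' = [1546/355 362/71 884/355; 362/71 495/71 128/71; 884/355 128/71 1356/355]

x̄ = F·x = [1, -3, 1]
P̄ = F·P·Fᵀ + Q = [17 -10 4; -10 25 0; 4 0 4]
y = z − H·x̄ = [-9]
S = H·P̄·Hᵀ + R = [355]
K = P̄·Hᵀ·S⁻¹ = [67/355; -16/71; 8/355]
x' = x̄ + K·y = [-248/355, -69/71, 283/355]
P' = (I − K·H)·P̄ = [1546/355 362/71 884/355; 362/71 495/71 128/71; 884/355 128/71 1356/355]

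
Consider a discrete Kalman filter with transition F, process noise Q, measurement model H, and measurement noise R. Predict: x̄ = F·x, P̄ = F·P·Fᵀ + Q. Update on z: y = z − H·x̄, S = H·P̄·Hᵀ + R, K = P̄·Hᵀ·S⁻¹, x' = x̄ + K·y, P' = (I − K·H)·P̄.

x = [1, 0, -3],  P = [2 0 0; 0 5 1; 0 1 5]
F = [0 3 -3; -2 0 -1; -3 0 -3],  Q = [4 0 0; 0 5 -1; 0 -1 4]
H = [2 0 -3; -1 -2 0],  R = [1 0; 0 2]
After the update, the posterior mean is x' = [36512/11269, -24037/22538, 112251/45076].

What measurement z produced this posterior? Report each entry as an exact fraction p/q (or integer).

x̄ = F·x = [9, 1, 6]
P̄ = F·P·Fᵀ + Q = [76 12 36; 12 18 26; 36 26 67]
S = H·P̄·Hᵀ + R = [476 64; 64 198]
K = P̄·Hᵀ·S⁻¹ = [1889/11269 -6302/11269; -1905/22538 -2424/11269; -9955/45076 -4204/11269]
x' − x̄ = [-64909/11269, -46575/22538, -158205/45076] = K·y
y = (KᵀK)⁻¹·Kᵀ·(x' − x̄) = [-1, 10]
z = y + H·x̄ = [-1, 10] + [0, -11] = [-1, -1]

z = [-1, -1]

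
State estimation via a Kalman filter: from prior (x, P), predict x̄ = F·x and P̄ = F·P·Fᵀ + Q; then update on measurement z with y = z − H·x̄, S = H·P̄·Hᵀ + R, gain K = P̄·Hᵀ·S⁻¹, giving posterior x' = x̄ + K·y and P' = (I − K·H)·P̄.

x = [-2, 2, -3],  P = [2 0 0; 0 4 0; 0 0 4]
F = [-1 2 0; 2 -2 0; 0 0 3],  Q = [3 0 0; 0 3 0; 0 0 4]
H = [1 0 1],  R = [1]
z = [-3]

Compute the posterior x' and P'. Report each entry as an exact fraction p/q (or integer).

x̄ = F·x = [6, -8, -9]
P̄ = F·P·Fᵀ + Q = [21 -20 0; -20 27 0; 0 0 40]
y = z − H·x̄ = [0]
S = H·P̄·Hᵀ + R = [62]
K = P̄·Hᵀ·S⁻¹ = [21/62; -10/31; 20/31]
x' = x̄ + K·y = [6, -8, -9]
P' = (I − K·H)·P̄ = [861/62 -410/31 -420/31; -410/31 637/31 400/31; -420/31 400/31 440/31]

x' = [6, -8, -9]
P' = [861/62 -410/31 -420/31; -410/31 637/31 400/31; -420/31 400/31 440/31]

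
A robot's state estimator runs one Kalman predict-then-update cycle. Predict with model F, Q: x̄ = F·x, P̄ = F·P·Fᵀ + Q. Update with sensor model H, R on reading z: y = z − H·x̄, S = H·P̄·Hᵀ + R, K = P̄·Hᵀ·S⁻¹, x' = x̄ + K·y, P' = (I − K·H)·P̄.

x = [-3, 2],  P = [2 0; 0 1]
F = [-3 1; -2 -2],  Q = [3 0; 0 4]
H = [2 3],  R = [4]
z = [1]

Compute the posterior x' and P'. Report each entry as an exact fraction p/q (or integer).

x' = [959/178, -281/89]
P' = [589/89 -368/89; -368/89 268/89]

x̄ = F·x = [11, 2]
P̄ = F·P·Fᵀ + Q = [22 10; 10 16]
y = z − H·x̄ = [-27]
S = H·P̄·Hᵀ + R = [356]
K = P̄·Hᵀ·S⁻¹ = [37/178; 17/89]
x' = x̄ + K·y = [959/178, -281/89]
P' = (I − K·H)·P̄ = [589/89 -368/89; -368/89 268/89]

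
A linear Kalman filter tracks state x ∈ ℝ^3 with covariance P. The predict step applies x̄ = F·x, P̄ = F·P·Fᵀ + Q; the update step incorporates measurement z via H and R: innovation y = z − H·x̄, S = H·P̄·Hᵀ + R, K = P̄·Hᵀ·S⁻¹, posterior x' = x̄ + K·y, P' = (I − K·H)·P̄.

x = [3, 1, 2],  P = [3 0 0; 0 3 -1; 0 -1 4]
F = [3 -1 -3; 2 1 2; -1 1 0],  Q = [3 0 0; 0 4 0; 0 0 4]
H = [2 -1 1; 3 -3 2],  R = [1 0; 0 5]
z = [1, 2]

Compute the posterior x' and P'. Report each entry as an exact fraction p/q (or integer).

x' = [5419/6913, 6709/6913, 5113/6913]
P' = [18340/6913 7807/6913 -21797/6913; 7807/6913 64249/20739 33382/20739; -21797/6913 33382/20739 157507/20739]

x̄ = F·x = [2, 11, -2]
P̄ = F·P·Fᵀ + Q = [63 -4 -9; -4 31 -5; -9 -5 10]
y = z − H·x̄ = [10, 33]
S = H·P̄·Hᵀ + R = [284 489; 489 915]
K = P̄·Hᵀ·S⁻¹ = [7076/6913 -2399/6913; 5325/6913 -11144/20739; -2219/6913 3739/20739]
x' = x̄ + K·y = [5419/6913, 6709/6913, 5113/6913]
P' = (I − K·H)·P̄ = [18340/6913 7807/6913 -21797/6913; 7807/6913 64249/20739 33382/20739; -21797/6913 33382/20739 157507/20739]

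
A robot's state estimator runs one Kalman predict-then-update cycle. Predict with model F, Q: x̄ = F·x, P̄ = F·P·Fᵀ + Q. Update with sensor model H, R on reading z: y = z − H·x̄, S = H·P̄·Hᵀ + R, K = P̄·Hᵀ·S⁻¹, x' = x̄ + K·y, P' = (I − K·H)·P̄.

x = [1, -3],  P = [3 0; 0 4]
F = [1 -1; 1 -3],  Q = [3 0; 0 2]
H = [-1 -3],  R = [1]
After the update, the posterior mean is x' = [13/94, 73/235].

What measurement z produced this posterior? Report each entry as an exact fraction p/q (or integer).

x̄ = F·x = [4, 10]
P̄ = F·P·Fᵀ + Q = [10 15; 15 41]
S = H·P̄·Hᵀ + R = [470]
K = P̄·Hᵀ·S⁻¹ = [-11/94; -69/235]
x' − x̄ = [-363/94, -2277/235] = K·y
y = (KᵀK)⁻¹·Kᵀ·(x' − x̄) = [33]
z = y + H·x̄ = [33] + [-34] = [-1]

z = [-1]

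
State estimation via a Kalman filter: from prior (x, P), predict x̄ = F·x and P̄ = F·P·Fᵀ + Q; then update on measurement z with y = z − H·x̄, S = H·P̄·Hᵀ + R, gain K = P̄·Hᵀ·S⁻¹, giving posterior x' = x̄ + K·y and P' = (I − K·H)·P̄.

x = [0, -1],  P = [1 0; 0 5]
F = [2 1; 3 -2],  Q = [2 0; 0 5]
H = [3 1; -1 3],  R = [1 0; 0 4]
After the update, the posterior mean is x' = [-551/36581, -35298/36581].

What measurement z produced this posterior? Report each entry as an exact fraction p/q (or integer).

z = [-1, -3]

x̄ = F·x = [-1, 2]
P̄ = F·P·Fᵀ + Q = [11 -4; -4 34]
S = H·P̄·Hᵀ + R = [110 37; 37 345]
K = P̄·Hᵀ·S⁻¹ = [10856/36581 -3603/36581; 3668/36581 10846/36581]
x' − x̄ = [36030/36581, -108460/36581] = K·y
y = (KᵀK)⁻¹·Kᵀ·(x' − x̄) = [0, -10]
z = y + H·x̄ = [0, -10] + [-1, 7] = [-1, -3]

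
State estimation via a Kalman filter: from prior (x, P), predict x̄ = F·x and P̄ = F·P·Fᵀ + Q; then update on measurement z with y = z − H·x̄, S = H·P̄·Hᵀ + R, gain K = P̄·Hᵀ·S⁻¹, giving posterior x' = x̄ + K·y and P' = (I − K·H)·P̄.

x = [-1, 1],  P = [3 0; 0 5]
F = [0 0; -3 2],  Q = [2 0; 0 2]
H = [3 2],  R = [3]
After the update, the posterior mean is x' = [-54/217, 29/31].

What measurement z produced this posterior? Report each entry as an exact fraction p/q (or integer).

x̄ = F·x = [0, 5]
P̄ = F·P·Fᵀ + Q = [2 0; 0 49]
S = H·P̄·Hᵀ + R = [217]
K = P̄·Hᵀ·S⁻¹ = [6/217; 14/31]
x' − x̄ = [-54/217, -126/31] = K·y
y = (KᵀK)⁻¹·Kᵀ·(x' − x̄) = [-9]
z = y + H·x̄ = [-9] + [10] = [1]

z = [1]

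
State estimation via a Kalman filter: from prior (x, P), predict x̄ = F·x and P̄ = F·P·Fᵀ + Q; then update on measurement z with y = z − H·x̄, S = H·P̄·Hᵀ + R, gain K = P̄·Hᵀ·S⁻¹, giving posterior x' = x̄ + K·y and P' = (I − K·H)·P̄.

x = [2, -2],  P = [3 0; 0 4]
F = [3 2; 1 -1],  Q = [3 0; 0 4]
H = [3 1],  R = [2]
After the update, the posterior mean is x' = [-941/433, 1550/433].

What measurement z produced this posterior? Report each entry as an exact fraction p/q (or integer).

z = [-3]

x̄ = F·x = [2, 4]
P̄ = F·P·Fᵀ + Q = [46 1; 1 11]
S = H·P̄·Hᵀ + R = [433]
K = P̄·Hᵀ·S⁻¹ = [139/433; 14/433]
x' − x̄ = [-1807/433, -182/433] = K·y
y = (KᵀK)⁻¹·Kᵀ·(x' − x̄) = [-13]
z = y + H·x̄ = [-13] + [10] = [-3]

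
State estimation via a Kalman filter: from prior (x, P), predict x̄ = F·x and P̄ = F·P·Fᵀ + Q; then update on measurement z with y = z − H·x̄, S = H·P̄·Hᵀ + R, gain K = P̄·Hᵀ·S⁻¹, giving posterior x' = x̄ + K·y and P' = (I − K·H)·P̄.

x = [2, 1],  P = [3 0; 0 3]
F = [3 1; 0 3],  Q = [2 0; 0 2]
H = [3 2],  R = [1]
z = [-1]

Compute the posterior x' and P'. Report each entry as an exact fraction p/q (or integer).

x' = [7/9, -841/513]
P' = [20/3 -89/9; -89/9 7652/513]

x̄ = F·x = [7, 3]
P̄ = F·P·Fᵀ + Q = [32 9; 9 29]
y = z − H·x̄ = [-28]
S = H·P̄·Hᵀ + R = [513]
K = P̄·Hᵀ·S⁻¹ = [2/9; 85/513]
x' = x̄ + K·y = [7/9, -841/513]
P' = (I − K·H)·P̄ = [20/3 -89/9; -89/9 7652/513]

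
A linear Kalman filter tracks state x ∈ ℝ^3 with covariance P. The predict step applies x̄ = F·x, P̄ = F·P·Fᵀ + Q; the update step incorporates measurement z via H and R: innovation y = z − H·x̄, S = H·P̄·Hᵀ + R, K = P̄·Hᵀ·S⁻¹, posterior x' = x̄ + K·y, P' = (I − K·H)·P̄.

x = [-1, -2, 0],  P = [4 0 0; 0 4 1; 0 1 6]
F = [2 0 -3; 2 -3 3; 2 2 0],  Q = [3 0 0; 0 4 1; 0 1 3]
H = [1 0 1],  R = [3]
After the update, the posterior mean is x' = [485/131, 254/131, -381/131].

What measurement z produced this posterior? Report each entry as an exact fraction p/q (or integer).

z = [1]

x̄ = F·x = [-2, 4, -6]
P̄ = F·P·Fᵀ + Q = [73 -29 10; -29 92 -1; 10 -1 35]
S = H·P̄·Hᵀ + R = [131]
K = P̄·Hᵀ·S⁻¹ = [83/131; -30/131; 45/131]
x' − x̄ = [747/131, -270/131, 405/131] = K·y
y = (KᵀK)⁻¹·Kᵀ·(x' − x̄) = [9]
z = y + H·x̄ = [9] + [-8] = [1]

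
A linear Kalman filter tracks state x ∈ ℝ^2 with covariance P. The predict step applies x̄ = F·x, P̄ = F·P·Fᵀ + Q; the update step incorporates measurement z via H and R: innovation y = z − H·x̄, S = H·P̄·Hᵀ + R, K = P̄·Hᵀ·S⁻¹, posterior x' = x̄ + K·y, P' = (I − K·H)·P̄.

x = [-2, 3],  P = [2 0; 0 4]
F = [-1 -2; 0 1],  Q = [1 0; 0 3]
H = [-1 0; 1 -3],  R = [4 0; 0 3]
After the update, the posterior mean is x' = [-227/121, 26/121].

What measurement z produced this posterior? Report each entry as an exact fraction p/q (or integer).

z = [3, -2]

x̄ = F·x = [-4, 3]
P̄ = F·P·Fᵀ + Q = [19 -8; -8 7]
S = H·P̄·Hᵀ + R = [23 -43; -43 133]
K = P̄·Hᵀ·S⁻¹ = [-339/605 86/605; -183/1210 -323/1210]
x' − x̄ = [257/121, -337/121] = K·y
y = (KᵀK)⁻¹·Kᵀ·(x' − x̄) = [-1, 11]
z = y + H·x̄ = [-1, 11] + [4, -13] = [3, -2]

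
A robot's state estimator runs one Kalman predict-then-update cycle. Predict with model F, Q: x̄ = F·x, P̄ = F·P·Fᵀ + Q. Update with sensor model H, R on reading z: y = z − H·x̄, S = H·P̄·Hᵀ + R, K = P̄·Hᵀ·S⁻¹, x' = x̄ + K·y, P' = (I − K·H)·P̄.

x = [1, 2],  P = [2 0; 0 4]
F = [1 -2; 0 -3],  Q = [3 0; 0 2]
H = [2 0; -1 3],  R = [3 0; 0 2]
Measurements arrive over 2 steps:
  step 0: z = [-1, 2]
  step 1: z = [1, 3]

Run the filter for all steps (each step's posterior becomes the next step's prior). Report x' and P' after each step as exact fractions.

step 0: x' = [-68/173, 80/173], P' = [120/173 42/173; 42/173 890/2941]
step 1: x' = [445103/2304163, 2228334/2304163], P' = [1450722/2304163 479628/2304163; 479628/2304163 646112/2304163]

step 0: x̄ = F·x = [-3, -6]
step 0: P̄ = F·P·Fᵀ + Q = [21 24; 24 38]
step 0: y = z − H·x̄ = [5, 17]
step 0: S = H·P̄·Hᵀ + R = [87 102; 102 221]
step 0: K = P̄·Hᵀ·S⁻¹ = [80/173 3/173; 28/173 978/2941]
step 0: x' = x̄ + K·y = [-68/173, 80/173]
step 0: P' = (I − K·H)·P̄ = [120/173 42/173; 42/173 890/2941]
step 1: x̄ = F·x = [-228/173, -240/173]
step 1: P̄ = F·P·Fᵀ + Q = [11567/2941 3198/2941; 3198/2941 13892/2941]
step 1: y = z − H·x̄ = [629/173, 1011/173]
step 1: S = H·P̄·Hᵀ + R = [55091/2941 -3946/2941; -3946/2941 123289/2941]
step 1: K = P̄·Hᵀ·S⁻¹ = [967148/2304163 -5919/2304163; 319752/2304163 729354/2304163]
step 1: x' = x̄ + K·y = [445103/2304163, 2228334/2304163]
step 1: P' = (I − K·H)·P̄ = [1450722/2304163 479628/2304163; 479628/2304163 646112/2304163]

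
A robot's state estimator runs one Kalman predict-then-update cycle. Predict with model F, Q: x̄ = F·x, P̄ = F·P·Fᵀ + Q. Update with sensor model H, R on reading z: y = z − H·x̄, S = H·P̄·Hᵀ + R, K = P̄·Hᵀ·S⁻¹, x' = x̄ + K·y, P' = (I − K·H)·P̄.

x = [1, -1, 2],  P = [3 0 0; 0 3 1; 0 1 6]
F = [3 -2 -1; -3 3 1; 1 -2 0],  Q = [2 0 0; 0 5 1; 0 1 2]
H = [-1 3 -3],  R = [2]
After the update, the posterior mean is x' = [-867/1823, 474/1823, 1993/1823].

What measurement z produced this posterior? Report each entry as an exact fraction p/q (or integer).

z = [-2]

x̄ = F·x = [3, -4, 3]
P̄ = F·P·Fᵀ + Q = [51 -56 23; -56 71 -28; 23 -28 17]
S = H·P̄·Hᵀ + R = [1823]
K = P̄·Hᵀ·S⁻¹ = [-288/1823; 353/1823; -158/1823]
x' − x̄ = [-6336/1823, 7766/1823, -3476/1823] = K·y
y = (KᵀK)⁻¹·Kᵀ·(x' − x̄) = [22]
z = y + H·x̄ = [22] + [-24] = [-2]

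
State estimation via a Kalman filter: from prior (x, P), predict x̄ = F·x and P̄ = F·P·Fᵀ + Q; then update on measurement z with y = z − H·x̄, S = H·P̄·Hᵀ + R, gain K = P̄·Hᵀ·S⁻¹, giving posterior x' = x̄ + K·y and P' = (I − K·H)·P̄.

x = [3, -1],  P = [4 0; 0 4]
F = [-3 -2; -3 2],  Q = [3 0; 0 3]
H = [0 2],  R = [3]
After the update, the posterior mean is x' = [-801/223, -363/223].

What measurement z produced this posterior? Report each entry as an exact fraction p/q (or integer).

x̄ = F·x = [-7, -11]
P̄ = F·P·Fᵀ + Q = [55 20; 20 55]
S = H·P̄·Hᵀ + R = [223]
K = P̄·Hᵀ·S⁻¹ = [40/223; 110/223]
x' − x̄ = [760/223, 2090/223] = K·y
y = (KᵀK)⁻¹·Kᵀ·(x' − x̄) = [19]
z = y + H·x̄ = [19] + [-22] = [-3]

z = [-3]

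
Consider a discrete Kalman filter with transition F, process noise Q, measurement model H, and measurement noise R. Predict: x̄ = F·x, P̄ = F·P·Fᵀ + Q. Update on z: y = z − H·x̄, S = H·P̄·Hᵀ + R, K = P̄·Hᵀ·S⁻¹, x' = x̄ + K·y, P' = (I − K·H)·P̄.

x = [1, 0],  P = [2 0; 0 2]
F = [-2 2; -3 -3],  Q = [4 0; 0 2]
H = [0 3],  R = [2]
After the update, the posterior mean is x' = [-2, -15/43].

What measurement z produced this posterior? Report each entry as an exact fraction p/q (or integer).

z = [-1]

x̄ = F·x = [-2, -3]
P̄ = F·P·Fᵀ + Q = [20 0; 0 38]
S = H·P̄·Hᵀ + R = [344]
K = P̄·Hᵀ·S⁻¹ = [0; 57/172]
x' − x̄ = [0, 114/43] = K·y
y = (KᵀK)⁻¹·Kᵀ·(x' − x̄) = [8]
z = y + H·x̄ = [8] + [-9] = [-1]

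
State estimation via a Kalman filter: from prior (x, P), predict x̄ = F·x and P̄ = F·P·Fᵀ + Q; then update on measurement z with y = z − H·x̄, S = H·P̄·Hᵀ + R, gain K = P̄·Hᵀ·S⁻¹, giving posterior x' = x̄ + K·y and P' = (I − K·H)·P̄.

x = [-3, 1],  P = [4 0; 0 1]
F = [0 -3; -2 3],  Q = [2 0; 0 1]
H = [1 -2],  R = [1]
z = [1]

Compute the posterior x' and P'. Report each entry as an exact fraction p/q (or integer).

x' = [91/76, 13/76]
P' = [831/152 401/152; 401/152 231/152]

x̄ = F·x = [-3, 9]
P̄ = F·P·Fᵀ + Q = [11 -9; -9 26]
y = z − H·x̄ = [22]
S = H·P̄·Hᵀ + R = [152]
K = P̄·Hᵀ·S⁻¹ = [29/152; -61/152]
x' = x̄ + K·y = [91/76, 13/76]
P' = (I − K·H)·P̄ = [831/152 401/152; 401/152 231/152]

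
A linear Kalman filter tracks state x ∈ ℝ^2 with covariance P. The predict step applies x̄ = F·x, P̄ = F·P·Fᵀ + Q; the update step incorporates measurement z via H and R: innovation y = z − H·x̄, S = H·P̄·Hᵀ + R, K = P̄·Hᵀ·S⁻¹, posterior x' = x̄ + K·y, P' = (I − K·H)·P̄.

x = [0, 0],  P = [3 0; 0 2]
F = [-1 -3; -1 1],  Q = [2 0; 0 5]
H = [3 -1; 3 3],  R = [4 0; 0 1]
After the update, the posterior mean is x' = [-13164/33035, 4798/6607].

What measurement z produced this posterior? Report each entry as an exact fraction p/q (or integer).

x̄ = F·x = [0, 0]
P̄ = F·P·Fᵀ + Q = [23 -3; -3 10]
S = H·P̄·Hᵀ + R = [239 159; 159 244]
K = P̄·Hᵀ·S⁻¹ = [8028/33035 2892/33035; -1595/6607 1608/6607]
x' − x̄ = [-13164/33035, 4798/6607] = K·y
y = (KᵀK)⁻¹·Kᵀ·(x' − x̄) = [-2, 1]
z = y + H·x̄ = [-2, 1] + [0, 0] = [-2, 1]

z = [-2, 1]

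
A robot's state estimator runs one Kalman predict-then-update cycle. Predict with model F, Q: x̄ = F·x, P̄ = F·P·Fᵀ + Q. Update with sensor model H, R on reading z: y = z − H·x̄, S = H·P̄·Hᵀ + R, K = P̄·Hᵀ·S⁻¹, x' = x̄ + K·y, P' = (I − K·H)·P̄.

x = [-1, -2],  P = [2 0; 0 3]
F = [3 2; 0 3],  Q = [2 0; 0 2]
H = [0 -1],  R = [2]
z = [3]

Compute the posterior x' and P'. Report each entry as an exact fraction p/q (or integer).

x' = [-163/31, -99/31]
P' = [668/31 36/31; 36/31 58/31]

x̄ = F·x = [-7, -6]
P̄ = F·P·Fᵀ + Q = [32 18; 18 29]
y = z − H·x̄ = [-3]
S = H·P̄·Hᵀ + R = [31]
K = P̄·Hᵀ·S⁻¹ = [-18/31; -29/31]
x' = x̄ + K·y = [-163/31, -99/31]
P' = (I − K·H)·P̄ = [668/31 36/31; 36/31 58/31]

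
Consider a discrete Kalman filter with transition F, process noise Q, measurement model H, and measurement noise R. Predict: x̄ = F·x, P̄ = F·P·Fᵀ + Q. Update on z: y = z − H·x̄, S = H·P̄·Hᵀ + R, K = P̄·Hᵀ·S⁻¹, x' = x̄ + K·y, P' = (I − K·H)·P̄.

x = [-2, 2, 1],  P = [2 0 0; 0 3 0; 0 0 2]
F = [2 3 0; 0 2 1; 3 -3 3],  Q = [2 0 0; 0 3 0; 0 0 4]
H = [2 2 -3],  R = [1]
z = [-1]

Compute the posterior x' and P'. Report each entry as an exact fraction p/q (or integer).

x̄ = F·x = [2, 5, -9]
P̄ = F·P·Fᵀ + Q = [37 18 -15; 18 17 -12; -15 -12 67]
y = z − H·x̄ = [-42]
S = H·P̄·Hᵀ + R = [1288]
K = P̄·Hᵀ·S⁻¹ = [155/1288; 53/644; -255/1288]
x' = x̄ + K·y = [-281/92, 71/46, -63/92]
P' = (I − K·H)·P̄ = [23631/1288 3377/644 20205/1288; 3377/644 2665/322 5787/644; 20205/1288 5787/644 21271/1288]

x' = [-281/92, 71/46, -63/92]
P' = [23631/1288 3377/644 20205/1288; 3377/644 2665/322 5787/644; 20205/1288 5787/644 21271/1288]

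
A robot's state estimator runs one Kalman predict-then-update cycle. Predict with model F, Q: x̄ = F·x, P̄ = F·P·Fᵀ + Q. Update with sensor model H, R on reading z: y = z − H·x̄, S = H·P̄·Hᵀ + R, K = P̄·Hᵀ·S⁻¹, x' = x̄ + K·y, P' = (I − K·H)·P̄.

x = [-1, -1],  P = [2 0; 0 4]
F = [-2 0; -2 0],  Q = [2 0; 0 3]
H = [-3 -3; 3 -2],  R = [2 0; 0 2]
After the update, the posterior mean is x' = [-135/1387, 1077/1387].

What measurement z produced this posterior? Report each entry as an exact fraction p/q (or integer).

z = [-2, -2]

x̄ = F·x = [2, 2]
P̄ = F·P·Fᵀ + Q = [10 8; 8 11]
S = H·P̄·Hᵀ + R = [335 -48; -48 40]
K = P̄·Hᵀ·S⁻¹ = [-186/1387 1049/5548; -273/1387 -1033/5548]
x' − x̄ = [-2909/1387, -1697/1387] = K·y
y = (KᵀK)⁻¹·Kᵀ·(x' − x̄) = [10, -4]
z = y + H·x̄ = [10, -4] + [-12, 2] = [-2, -2]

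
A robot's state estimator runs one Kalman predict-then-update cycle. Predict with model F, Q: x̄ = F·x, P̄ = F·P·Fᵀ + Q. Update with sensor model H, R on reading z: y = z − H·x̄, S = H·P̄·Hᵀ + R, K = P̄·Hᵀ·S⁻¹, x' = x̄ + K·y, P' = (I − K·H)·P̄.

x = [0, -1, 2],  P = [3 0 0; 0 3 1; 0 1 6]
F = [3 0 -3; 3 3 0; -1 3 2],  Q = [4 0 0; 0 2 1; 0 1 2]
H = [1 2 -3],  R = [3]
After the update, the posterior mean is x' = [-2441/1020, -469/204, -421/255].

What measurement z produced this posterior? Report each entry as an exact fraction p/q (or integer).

x̄ = F·x = [-6, -3, 1]
P̄ = F·P·Fᵀ + Q = [85 18 -54; 18 56 25; -54 25 68]
S = H·P̄·Hᵀ + R = [1020]
K = P̄·Hᵀ·S⁻¹ = [283/1020; 11/204; -52/255]
x' − x̄ = [3679/1020, 143/204, -676/255] = K·y
y = (KᵀK)⁻¹·Kᵀ·(x' − x̄) = [13]
z = y + H·x̄ = [13] + [-15] = [-2]

z = [-2]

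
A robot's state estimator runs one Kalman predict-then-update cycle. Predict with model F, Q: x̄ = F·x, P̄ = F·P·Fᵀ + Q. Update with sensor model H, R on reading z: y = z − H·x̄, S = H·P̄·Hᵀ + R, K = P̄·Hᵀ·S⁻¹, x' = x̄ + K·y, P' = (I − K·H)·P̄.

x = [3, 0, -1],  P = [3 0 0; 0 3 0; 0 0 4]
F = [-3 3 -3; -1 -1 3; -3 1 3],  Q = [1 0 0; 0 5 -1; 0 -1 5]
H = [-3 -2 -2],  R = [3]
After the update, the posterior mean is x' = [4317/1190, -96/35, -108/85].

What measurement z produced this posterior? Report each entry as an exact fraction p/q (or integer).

z = [-3]

x̄ = F·x = [-6, -6, -12]
P̄ = F·P·Fᵀ + Q = [91 -36 0; -36 47 41; 0 41 71]
S = H·P̄·Hᵀ + R = [1190]
K = P̄·Hᵀ·S⁻¹ = [-201/1190; -2/35; -16/85]
x' − x̄ = [11457/1190, 114/35, 912/85] = K·y
y = (KᵀK)⁻¹·Kᵀ·(x' − x̄) = [-57]
z = y + H·x̄ = [-57] + [54] = [-3]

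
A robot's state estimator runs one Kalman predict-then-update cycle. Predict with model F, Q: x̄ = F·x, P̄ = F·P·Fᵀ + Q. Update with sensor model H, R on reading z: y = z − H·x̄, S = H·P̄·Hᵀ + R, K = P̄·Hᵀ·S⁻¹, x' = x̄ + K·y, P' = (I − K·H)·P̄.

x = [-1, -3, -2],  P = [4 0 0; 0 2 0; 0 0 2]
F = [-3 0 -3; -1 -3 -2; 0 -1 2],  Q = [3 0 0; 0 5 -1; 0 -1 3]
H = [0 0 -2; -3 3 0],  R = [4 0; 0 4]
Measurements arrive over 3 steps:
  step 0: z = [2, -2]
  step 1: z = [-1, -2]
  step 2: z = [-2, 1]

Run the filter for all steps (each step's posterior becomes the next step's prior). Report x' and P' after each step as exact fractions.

step 0: x' = [61893/4871, 58963/4871, -5330/4871], P' = [146985/4871 145569/4871 -2127/4871; 145569/4871 146293/4871 -2091/4871; -2127/4871 -2091/4871 4471/4871]
step 1: x' = [-186270465/54982502, -221637905/54982502, 4475947/54982502], P' = [2218773126/27491251 2227925946/27491251 42671109/27491251; 2227925946/27491251 2248955722/27491251 43302873/27491251; 42671109/27491251 43302873/27491251 25624733/27491251]
step 2: x' = [-757123120401/700949503532, -486504417317/700949503532, 648515097619/700949503532], P' = [33664034091675/350474751766 33822983211843/350474751766 639770350443/350474751766; 33822983211843/350474751766 34133630962723/350474751766 648499701699/350474751766; 639770350443/350474751766 648499701699/350474751766 327531745461/350474751766]

step 0: x̄ = F·x = [9, 14, -1]
step 0: P̄ = F·P·Fᵀ + Q = [57 24 -12; 24 35 -3; -12 -3 13]
step 0: y = z − H·x̄ = [0, -17]
step 0: S = H·P̄·Hᵀ + R = [56 -54; -54 400]
step 0: K = P̄·Hᵀ·S⁻¹ = [2127/9742 -1062/4871; 2091/9742 543/4871; -4471/9742 27/4871]
step 0: x' = x̄ + K·y = [61893/4871, 58963/4871, -5330/4871]
step 0: P' = (I − K·H)·P̄ = [146985/4871 145569/4871 -2127/4871; 145569/4871 146293/4871 -2091/4871; -2127/4871 -2091/4871 4471/4871]
step 1: x̄ = F·x = [-169689/4871, -228122/4871, -69623/4871]
step 1: P̄ = F·P·Fᵀ + Q = [1339431/4871 1739940/4871 416370/4871; 1739940/4871 2345675/4871 574311/4871; 416370/4871 574311/4871 187154/4871]
step 1: y = z − H·x̄ = [-144117/4871, 165557/4871]
step 1: S = H·P̄·Hᵀ + R = [768100/4871 -947646/4871; -947646/4871 1866518/4871]
step 1: K = P̄·Hᵀ·S⁻¹ = [-42671109/54982502 6864615/27491251; -43302873/54982502 15772332/27491251; -25624733/54982502 473823/27491251]
step 1: x' = x̄ + K·y = [-186270465/54982502, -221637905/54982502, 4475947/54982502]
step 1: P' = (I − K·H)·P̄ = [2218773126/27491251 2227925946/27491251 42671109/27491251; 2227925946/27491251 2248955722/27491251 43302873/27491251; 42671109/27491251 43302873/27491251 25624733/27491251]
step 2: x̄ = F·x = [272691777/27491251, 421116143/27491251, 230589799/54982502]
step 2: P̄ = F·P·Fᵀ + Q = [21050134446/27491251 27635167128/27491251 6403911405/27491251; 27635167128/27491251 36757204399/27491251 8586249219/27491251; 6403911405/27491251 8586249219/27491251 2260716915/27491251]
step 2: y = z − H·x̄ = [175607297/27491251, -417781847/27491251]
step 2: S = H·P̄·Hᵀ + R = [9152832664/27491251 -13094026884/27491251; -13094026884/27491251 22943006305/27491251]
step 2: K = P̄·Hᵀ·S⁻¹ = [-639770350443/700949503532 59605920063/175237375883; -648499701699/700949503532 116492906580/175237375883; -327531745461/700949503532 3273506721/175237375883]
step 2: x' = x̄ + K·y = [-757123120401/700949503532, -486504417317/700949503532, 648515097619/700949503532]
step 2: P' = (I − K·H)·P̄ = [33664034091675/350474751766 33822983211843/350474751766 639770350443/350474751766; 33822983211843/350474751766 34133630962723/350474751766 648499701699/350474751766; 639770350443/350474751766 648499701699/350474751766 327531745461/350474751766]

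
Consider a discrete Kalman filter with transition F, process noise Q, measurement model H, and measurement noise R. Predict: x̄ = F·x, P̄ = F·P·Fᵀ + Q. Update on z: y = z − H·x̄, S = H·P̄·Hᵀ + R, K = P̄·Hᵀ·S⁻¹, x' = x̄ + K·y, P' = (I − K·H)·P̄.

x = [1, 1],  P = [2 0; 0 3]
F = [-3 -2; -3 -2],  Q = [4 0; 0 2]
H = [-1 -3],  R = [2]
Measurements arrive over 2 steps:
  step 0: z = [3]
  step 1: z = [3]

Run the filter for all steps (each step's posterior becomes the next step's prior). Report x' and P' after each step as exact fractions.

step 0: x̄ = F·x = [-5, -5]
step 0: P̄ = F·P·Fᵀ + Q = [34 30; 30 32]
step 0: y = z − H·x̄ = [-17]
step 0: S = H·P̄·Hᵀ + R = [504]
step 0: K = P̄·Hᵀ·S⁻¹ = [-31/126; -1/4]
step 0: x' = x̄ + K·y = [-103/126, -3/4]
step 0: P' = (I − K·H)·P̄ = [220/63 -1; -1 1/2]
step 1: x̄ = F·x = [83/21, 83/21]
step 1: P̄ = F·P·Fᵀ + Q = [178/7 150/7; 150/7 164/7]
step 1: y = z − H·x̄ = [395/21]
step 1: S = H·P̄·Hᵀ + R = [2568/7]
step 1: K = P̄·Hᵀ·S⁻¹ = [-157/642; -1/4]
step 1: x' = x̄ + K·y = [-1247/1926, -3/4]
step 1: P' = (I − K·H)·P̄ = [1120/321 -1; -1 1/2]

step 0: x' = [-103/126, -3/4], P' = [220/63 -1; -1 1/2]
step 1: x' = [-1247/1926, -3/4], P' = [1120/321 -1; -1 1/2]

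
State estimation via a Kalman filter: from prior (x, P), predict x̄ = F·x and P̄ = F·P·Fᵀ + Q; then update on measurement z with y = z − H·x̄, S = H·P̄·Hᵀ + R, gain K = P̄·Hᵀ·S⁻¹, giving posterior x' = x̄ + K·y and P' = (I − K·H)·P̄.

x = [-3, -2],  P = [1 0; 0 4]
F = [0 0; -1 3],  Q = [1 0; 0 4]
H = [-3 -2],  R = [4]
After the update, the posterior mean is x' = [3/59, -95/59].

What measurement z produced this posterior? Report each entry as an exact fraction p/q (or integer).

x̄ = F·x = [0, -3]
P̄ = F·P·Fᵀ + Q = [1 0; 0 41]
S = H·P̄·Hᵀ + R = [177]
K = P̄·Hᵀ·S⁻¹ = [-1/59; -82/177]
x' − x̄ = [3/59, 82/59] = K·y
y = (KᵀK)⁻¹·Kᵀ·(x' − x̄) = [-3]
z = y + H·x̄ = [-3] + [6] = [3]

z = [3]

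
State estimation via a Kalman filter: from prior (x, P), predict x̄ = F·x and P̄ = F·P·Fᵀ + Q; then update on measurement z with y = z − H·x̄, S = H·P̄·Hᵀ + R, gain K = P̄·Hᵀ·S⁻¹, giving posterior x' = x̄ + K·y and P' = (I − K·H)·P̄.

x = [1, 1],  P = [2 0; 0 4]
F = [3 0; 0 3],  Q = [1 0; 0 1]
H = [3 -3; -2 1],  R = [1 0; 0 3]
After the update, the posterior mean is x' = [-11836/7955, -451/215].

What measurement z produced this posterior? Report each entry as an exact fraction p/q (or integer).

z = [2, 2]

x̄ = F·x = [3, 3]
P̄ = F·P·Fᵀ + Q = [19 0; 0 37]
S = H·P̄·Hᵀ + R = [505 -225; -225 116]
K = P̄·Hᵀ·S⁻¹ = [-1938/7955 -1273/1591; -123/215 -34/43]
x' − x̄ = [-35701/7955, -1096/215] = K·y
y = (KᵀK)⁻¹·Kᵀ·(x' − x̄) = [2, 5]
z = y + H·x̄ = [2, 5] + [0, -3] = [2, 2]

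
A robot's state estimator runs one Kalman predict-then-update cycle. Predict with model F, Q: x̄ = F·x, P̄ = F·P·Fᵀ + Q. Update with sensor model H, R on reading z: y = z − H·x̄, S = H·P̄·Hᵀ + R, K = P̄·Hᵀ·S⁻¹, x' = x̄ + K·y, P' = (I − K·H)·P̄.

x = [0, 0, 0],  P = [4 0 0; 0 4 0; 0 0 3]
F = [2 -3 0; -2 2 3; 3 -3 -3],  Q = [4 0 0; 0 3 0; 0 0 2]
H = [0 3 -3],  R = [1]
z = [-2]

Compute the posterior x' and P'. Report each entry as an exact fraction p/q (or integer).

x̄ = F·x = [0, 0, 0]
P̄ = F·P·Fᵀ + Q = [56 -40 60; -40 62 -75; 60 -75 101]
y = z − H·x̄ = [-2]
S = H·P̄·Hᵀ + R = [2818]
K = P̄·Hᵀ·S⁻¹ = [-150/1409; 411/2818; -264/1409]
x' = x̄ + K·y = [300/1409, -411/1409, 528/1409]
P' = (I − K·H)·P̄ = [33904/1409 5290/1409 5340/1409; 5290/1409 5795/2818 2829/1409; 5340/1409 2829/1409 2917/1409]

x' = [300/1409, -411/1409, 528/1409]
P' = [33904/1409 5290/1409 5340/1409; 5290/1409 5795/2818 2829/1409; 5340/1409 2829/1409 2917/1409]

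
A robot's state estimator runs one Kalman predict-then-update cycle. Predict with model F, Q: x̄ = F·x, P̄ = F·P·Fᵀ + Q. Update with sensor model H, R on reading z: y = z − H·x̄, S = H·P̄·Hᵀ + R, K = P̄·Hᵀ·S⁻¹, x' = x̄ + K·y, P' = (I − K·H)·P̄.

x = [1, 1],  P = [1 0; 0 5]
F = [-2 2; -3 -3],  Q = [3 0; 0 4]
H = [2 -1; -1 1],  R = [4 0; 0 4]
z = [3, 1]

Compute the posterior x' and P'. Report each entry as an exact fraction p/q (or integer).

x̄ = F·x = [0, -6]
P̄ = F·P·Fᵀ + Q = [27 -24; -24 58]
y = z − H·x̄ = [-3, 7]
S = H·P̄·Hᵀ + R = [266 -184; -184 137]
K = P̄·Hᵀ·S⁻¹ = [217/431 131/431; 283/1293 1154/1293]
x' = x̄ + K·y = [266/431, -529/1293]
P' = (I − K·H)·P̄ = [1392/431 1916/431; 1916/431 10364/1293]

x' = [266/431, -529/1293]
P' = [1392/431 1916/431; 1916/431 10364/1293]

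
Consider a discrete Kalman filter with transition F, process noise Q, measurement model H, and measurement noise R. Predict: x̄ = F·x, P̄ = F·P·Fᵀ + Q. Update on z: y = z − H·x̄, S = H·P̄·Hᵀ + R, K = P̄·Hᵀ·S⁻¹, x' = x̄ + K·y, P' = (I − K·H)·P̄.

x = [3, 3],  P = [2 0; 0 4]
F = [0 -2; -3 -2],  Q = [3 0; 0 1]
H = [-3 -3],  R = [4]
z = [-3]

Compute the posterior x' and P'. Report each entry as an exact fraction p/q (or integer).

x̄ = F·x = [-6, -15]
P̄ = F·P·Fᵀ + Q = [19 16; 16 35]
y = z − H·x̄ = [-66]
S = H·P̄·Hᵀ + R = [778]
K = P̄·Hᵀ·S⁻¹ = [-105/778; -153/778]
x' = x̄ + K·y = [1131/389, -786/389]
P' = (I − K·H)·P̄ = [3757/778 -3617/778; -3617/778 3821/778]

x' = [1131/389, -786/389]
P' = [3757/778 -3617/778; -3617/778 3821/778]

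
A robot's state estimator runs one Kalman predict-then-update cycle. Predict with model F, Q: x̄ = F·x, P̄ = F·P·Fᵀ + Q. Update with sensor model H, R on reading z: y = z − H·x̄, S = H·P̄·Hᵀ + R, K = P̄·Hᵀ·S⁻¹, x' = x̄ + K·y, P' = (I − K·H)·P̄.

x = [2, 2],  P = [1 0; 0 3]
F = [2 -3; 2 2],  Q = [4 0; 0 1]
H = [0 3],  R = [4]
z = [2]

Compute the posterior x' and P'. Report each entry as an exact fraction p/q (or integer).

x' = [610/157, 134/157]
P' = [3731/157 -56/157; -56/157 68/157]

x̄ = F·x = [-2, 8]
P̄ = F·P·Fᵀ + Q = [35 -14; -14 17]
y = z − H·x̄ = [-22]
S = H·P̄·Hᵀ + R = [157]
K = P̄·Hᵀ·S⁻¹ = [-42/157; 51/157]
x' = x̄ + K·y = [610/157, 134/157]
P' = (I − K·H)·P̄ = [3731/157 -56/157; -56/157 68/157]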